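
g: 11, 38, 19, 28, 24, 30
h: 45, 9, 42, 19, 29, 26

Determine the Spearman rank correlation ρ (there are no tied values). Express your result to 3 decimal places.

-0.943

Rank g: 1, 6, 2, 4, 3, 5
Rank h: 6, 1, 5, 2, 4, 3
d = rank(g) − rank(h): -5, 5, -3, 2, -1, 2; Σd² = 68
ρ = 1 − 6Σd² / [n(n²−1)] = 1 − 6×68 / (6×35) = 1 − 408/210 ≈ -0.943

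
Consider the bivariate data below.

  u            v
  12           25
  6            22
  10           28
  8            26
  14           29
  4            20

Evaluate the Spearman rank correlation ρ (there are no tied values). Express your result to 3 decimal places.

Rank u: 5, 2, 4, 3, 6, 1
Rank v: 3, 2, 5, 4, 6, 1
d = rank(u) − rank(v): 2, 0, -1, -1, 0, 0; Σd² = 6
ρ = 1 − 6Σd² / [n(n²−1)] = 1 − 6×6 / (6×35) = 1 − 36/210 ≈ 0.829

0.829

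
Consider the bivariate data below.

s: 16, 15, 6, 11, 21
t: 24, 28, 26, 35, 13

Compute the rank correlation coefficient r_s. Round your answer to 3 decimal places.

Rank s: 4, 3, 1, 2, 5
Rank t: 2, 4, 3, 5, 1
d = rank(s) − rank(t): 2, -1, -2, -3, 4; Σd² = 34
ρ = 1 − 6Σd² / [n(n²−1)] = 1 − 6×34 / (5×24) = 1 − 204/120 ≈ -0.700

-0.700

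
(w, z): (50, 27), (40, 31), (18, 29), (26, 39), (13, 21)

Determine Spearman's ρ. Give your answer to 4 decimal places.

Rank w: 5, 4, 2, 3, 1
Rank z: 2, 4, 3, 5, 1
d = rank(w) − rank(z): 3, 0, -1, -2, 0; Σd² = 14
ρ = 1 − 6Σd² / [n(n²−1)] = 1 − 6×14 / (5×24) = 1 − 84/120 ≈ 0.3000

0.3000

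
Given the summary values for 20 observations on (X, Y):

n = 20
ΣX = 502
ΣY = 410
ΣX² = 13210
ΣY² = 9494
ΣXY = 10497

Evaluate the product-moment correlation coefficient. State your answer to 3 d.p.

r = (nΣXY − ΣXΣY) / √[(nΣX² − (ΣX)²)(nΣY² − (ΣY)²)]
Numerator: 20×10497 − 502×410 = 4120
Denominator: √[(264200 − 252004)(189880 − 168100)] = √[12196 × 21780] = 16298.1250
r = 4120 / 16298.1250 ≈ 0.253

0.253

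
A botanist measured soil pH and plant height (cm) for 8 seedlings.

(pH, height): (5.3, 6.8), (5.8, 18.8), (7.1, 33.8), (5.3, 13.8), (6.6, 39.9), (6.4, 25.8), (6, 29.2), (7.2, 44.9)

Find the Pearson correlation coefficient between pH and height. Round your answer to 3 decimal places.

0.918

n = 8, Σx = 49.7, Σy = 213, Σx² = 312.59, Σy² = 6858.86, Σxy = 1385.14
nΣxy − ΣxΣy = 11081.12 − 10586.1 = 495.02
nΣx² − (Σx)² = 2500.72 − 2470.09 = 30.63; nΣy² − (Σy)² = 54870.88 − 45369 = 9501.88
r = 495.02 / √(30.63 × 9501.88) = 495.02 / 539.4836 ≈ 0.918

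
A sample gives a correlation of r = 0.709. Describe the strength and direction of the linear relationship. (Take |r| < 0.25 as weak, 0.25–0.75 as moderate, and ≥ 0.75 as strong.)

r = 0.709 > 0 so the relationship is positive.
|r| = 0.709, which falls in the moderate range.

moderate positive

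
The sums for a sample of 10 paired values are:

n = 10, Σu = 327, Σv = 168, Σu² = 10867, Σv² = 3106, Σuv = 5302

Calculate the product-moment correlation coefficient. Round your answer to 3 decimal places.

-0.862

r = (nΣuv − ΣuΣv) / √[(nΣu² − (Σu)²)(nΣv² − (Σv)²)]
Numerator: 10×5302 − 327×168 = -1916
Denominator: √[(108670 − 106929)(31060 − 28224)] = √[1741 × 2836] = 2222.0432
r = -1916 / 2222.0432 ≈ -0.862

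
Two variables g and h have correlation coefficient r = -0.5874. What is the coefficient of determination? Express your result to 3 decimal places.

0.345

r² = (-0.5874)² = 0.345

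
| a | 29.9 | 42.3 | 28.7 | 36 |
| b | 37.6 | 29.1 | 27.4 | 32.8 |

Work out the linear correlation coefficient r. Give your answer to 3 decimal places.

-0.245

n = 4, Σa = 136.9, Σb = 126.9, Σa² = 4802.99, Σb² = 4087.17, Σab = 4322.35
nΣab − ΣaΣb = 17289.4 − 17372.61 = -83.21
nΣa² − (Σa)² = 19211.96 − 18741.61 = 470.35; nΣb² − (Σb)² = 16348.68 − 16103.61 = 245.07
r = -83.21 / √(470.35 × 245.07) = -83.21 / 339.5124 ≈ -0.245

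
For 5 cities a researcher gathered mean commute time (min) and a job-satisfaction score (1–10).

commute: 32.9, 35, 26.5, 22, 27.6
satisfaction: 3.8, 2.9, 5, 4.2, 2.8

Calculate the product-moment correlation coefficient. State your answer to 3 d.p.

-0.515

n = 5, Σx = 144, Σy = 18.7, Σx² = 4255.42, Σy² = 73.33, Σxy = 528.7
nΣxy − ΣxΣy = 2643.5 − 2692.8 = -49.3
nΣx² − (Σx)² = 21277.1 − 20736 = 541.1; nΣy² − (Σy)² = 366.65 − 349.69 = 16.96
r = -49.3 / √(541.1 × 16.96) = -49.3 / 95.7970 ≈ -0.515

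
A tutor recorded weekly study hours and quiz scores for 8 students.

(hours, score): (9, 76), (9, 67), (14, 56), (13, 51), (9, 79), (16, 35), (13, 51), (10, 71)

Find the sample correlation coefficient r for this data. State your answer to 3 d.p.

-0.948

n = 8, Σx = 93, Σy = 486, Σx² = 1133, Σy² = 31110, Σxy = 5378
nΣxy − ΣxΣy = 43024 − 45198 = -2174
nΣx² − (Σx)² = 9064 − 8649 = 415; nΣy² − (Σy)² = 248880 − 236196 = 12684
r = -2174 / √(415 × 12684) = -2174 / 2294.3104 ≈ -0.948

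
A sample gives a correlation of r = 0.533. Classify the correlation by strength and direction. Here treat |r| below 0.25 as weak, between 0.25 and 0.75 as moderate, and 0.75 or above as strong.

r = 0.533 > 0 so the relationship is positive.
|r| = 0.533, which falls in the moderate range.

moderate positive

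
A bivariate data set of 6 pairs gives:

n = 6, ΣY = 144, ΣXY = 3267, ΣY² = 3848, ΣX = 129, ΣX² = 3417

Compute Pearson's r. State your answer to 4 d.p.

0.3405

r = (nΣXY − ΣXΣY) / √[(nΣX² − (ΣX)²)(nΣY² − (ΣY)²)]
Numerator: 6×3267 − 129×144 = 1026
Denominator: √[(20502 − 16641)(23088 − 20736)] = √[3861 × 2352] = 3013.4817
r = 1026 / 3013.4817 ≈ 0.3405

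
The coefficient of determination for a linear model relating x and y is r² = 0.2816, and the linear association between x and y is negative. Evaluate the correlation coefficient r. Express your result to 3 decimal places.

-0.531

|r| = √0.2816 = 0.531
The association is negative, so r = −0.531.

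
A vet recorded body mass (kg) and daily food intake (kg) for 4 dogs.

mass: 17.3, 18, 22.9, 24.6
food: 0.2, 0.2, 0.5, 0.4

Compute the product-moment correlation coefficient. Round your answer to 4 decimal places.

n = 4, Σx = 82.8, Σy = 1.3, Σx² = 1752.86, Σy² = 0.49, Σxy = 28.35
nΣxy − ΣxΣy = 113.4 − 107.64 = 5.76
nΣx² − (Σx)² = 7011.44 − 6855.84 = 155.6; nΣy² − (Σy)² = 1.96 − 1.69 = 0.27
r = 5.76 / √(155.6 × 0.27) = 5.76 / 6.4817 ≈ 0.8887

0.8887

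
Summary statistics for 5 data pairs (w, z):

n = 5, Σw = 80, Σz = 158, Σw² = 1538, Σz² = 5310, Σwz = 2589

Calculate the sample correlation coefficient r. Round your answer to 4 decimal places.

0.2132

r = (nΣwz − ΣwΣz) / √[(nΣw² − (Σw)²)(nΣz² − (Σz)²)]
Numerator: 5×2589 − 80×158 = 305
Denominator: √[(7690 − 6400)(26550 − 24964)] = √[1290 × 1586] = 1430.3636
r = 305 / 1430.3636 ≈ 0.2132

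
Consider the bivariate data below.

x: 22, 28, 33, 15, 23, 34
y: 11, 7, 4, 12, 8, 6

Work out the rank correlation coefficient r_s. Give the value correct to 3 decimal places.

Rank x: 2, 4, 5, 1, 3, 6
Rank y: 5, 3, 1, 6, 4, 2
d = rank(x) − rank(y): -3, 1, 4, -5, -1, 4; Σd² = 68
ρ = 1 − 6Σd² / [n(n²−1)] = 1 − 6×68 / (6×35) = 1 − 408/210 ≈ -0.943

-0.943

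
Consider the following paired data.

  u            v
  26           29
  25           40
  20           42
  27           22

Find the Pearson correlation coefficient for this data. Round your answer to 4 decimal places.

-0.8016

n = 4, Σu = 98, Σv = 133, Σu² = 2430, Σv² = 4689, Σuv = 3188
nΣuv − ΣuΣv = 12752 − 13034 = -282
nΣu² − (Σu)² = 9720 − 9604 = 116; nΣv² − (Σv)² = 18756 − 17689 = 1067
r = -282 / √(116 × 1067) = -282 / 351.8125 ≈ -0.8016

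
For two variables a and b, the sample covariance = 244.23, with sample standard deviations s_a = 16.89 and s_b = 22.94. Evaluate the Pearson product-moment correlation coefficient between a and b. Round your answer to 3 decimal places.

0.630

r = Cov(a,b) / (s_a · s_b) = 244.23 / (16.89 × 22.94)
  = 244.23 / 387.4566 ≈ 0.630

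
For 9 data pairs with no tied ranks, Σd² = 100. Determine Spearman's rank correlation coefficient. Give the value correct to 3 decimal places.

ρ = 1 − 6Σd² / [n(n²−1)] = 1 − 6×100 / (9×80)
  = 1 − 600/720 = 1 − 0.8333 ≈ 0.167

0.167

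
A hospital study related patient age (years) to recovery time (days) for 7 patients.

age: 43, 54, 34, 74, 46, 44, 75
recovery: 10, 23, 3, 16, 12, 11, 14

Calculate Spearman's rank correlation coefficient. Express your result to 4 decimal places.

Rank age: 2, 5, 1, 6, 4, 3, 7
Rank recovery: 2, 7, 1, 6, 4, 3, 5
d = rank(age) − rank(recovery): 0, -2, 0, 0, 0, 0, 2; Σd² = 8
ρ = 1 − 6Σd² / [n(n²−1)] = 1 − 6×8 / (7×48) = 1 − 48/336 ≈ 0.8571

0.8571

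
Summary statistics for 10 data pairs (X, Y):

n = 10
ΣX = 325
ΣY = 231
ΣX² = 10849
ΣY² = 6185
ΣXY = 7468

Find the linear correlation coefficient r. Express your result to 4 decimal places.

-0.0801

r = (nΣXY − ΣXΣY) / √[(nΣX² − (ΣX)²)(nΣY² − (ΣY)²)]
Numerator: 10×7468 − 325×231 = -395
Denominator: √[(108490 − 105625)(61850 − 53361)] = √[2865 × 8489] = 4931.6311
r = -395 / 4931.6311 ≈ -0.0801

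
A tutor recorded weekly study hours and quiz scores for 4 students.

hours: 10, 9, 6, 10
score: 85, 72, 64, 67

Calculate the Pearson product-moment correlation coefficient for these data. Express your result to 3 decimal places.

0.608

n = 4, Σx = 35, Σy = 288, Σx² = 317, Σy² = 20994, Σxy = 2552
nΣxy − ΣxΣy = 10208 − 10080 = 128
nΣx² − (Σx)² = 1268 − 1225 = 43; nΣy² − (Σy)² = 83976 − 82944 = 1032
r = 128 / √(43 × 1032) = 128 / 210.6561 ≈ 0.608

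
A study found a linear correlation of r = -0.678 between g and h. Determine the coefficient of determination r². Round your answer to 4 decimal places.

r² = (-0.678)² = 0.4597

0.4597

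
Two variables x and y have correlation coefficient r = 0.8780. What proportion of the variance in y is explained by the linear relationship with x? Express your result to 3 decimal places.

0.771

r² = (0.8780)² = 0.771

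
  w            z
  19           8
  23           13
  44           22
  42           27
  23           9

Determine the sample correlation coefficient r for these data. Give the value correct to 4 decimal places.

0.9480

n = 5, Σw = 151, Σz = 79, Σw² = 5119, Σz² = 1527, Σwz = 2760
nΣwz − ΣwΣz = 13800 − 11929 = 1871
nΣw² − (Σw)² = 25595 − 22801 = 2794; nΣz² − (Σz)² = 7635 − 6241 = 1394
r = 1871 / √(2794 × 1394) = 1871 / 1973.5339 ≈ 0.9480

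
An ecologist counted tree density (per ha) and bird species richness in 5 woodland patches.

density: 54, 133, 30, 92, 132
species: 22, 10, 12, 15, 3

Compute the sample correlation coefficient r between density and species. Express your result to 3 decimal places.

n = 5, Σx = 441, Σy = 62, Σx² = 47393, Σy² = 962, Σxy = 4654
nΣxy − ΣxΣy = 23270 − 27342 = -4072
nΣx² − (Σx)² = 236965 − 194481 = 42484; nΣy² − (Σy)² = 4810 − 3844 = 966
r = -4072 / √(42484 × 966) = -4072 / 6406.2114 ≈ -0.636

-0.636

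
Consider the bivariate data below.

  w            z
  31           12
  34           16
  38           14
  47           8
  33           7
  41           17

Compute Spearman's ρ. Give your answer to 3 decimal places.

0.257

Rank w: 1, 3, 4, 6, 2, 5
Rank z: 3, 5, 4, 2, 1, 6
d = rank(w) − rank(z): -2, -2, 0, 4, 1, -1; Σd² = 26
ρ = 1 − 6Σd² / [n(n²−1)] = 1 − 6×26 / (6×35) = 1 − 156/210 ≈ 0.257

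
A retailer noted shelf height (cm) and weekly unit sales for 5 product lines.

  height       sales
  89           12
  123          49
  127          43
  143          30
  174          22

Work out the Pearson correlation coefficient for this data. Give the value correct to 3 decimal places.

0.111

n = 5, Σx = 656, Σy = 156, Σx² = 89904, Σy² = 5778, Σxy = 20674
nΣxy − ΣxΣy = 103370 − 102336 = 1034
nΣx² − (Σx)² = 449520 − 430336 = 19184; nΣy² − (Σy)² = 28890 − 24336 = 4554
r = 1034 / √(19184 × 4554) = 1034 / 9346.8677 ≈ 0.111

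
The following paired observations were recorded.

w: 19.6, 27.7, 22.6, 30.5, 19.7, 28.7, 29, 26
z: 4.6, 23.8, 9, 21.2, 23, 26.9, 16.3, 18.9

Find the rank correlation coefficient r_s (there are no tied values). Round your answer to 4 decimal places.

0.4048

Rank w: 1, 5, 3, 8, 2, 6, 7, 4
Rank z: 1, 7, 2, 5, 6, 8, 3, 4
d = rank(w) − rank(z): 0, -2, 1, 3, -4, -2, 4, 0; Σd² = 50
ρ = 1 − 6Σd² / [n(n²−1)] = 1 − 6×50 / (8×63) = 1 − 300/504 ≈ 0.4048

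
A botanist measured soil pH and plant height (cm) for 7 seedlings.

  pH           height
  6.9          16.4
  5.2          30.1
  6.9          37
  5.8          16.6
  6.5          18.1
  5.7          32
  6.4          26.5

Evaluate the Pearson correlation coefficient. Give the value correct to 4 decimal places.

n = 7, Σx = 43.4, Σy = 176.7, Σx² = 271.6, Σy² = 4873.39, Σxy = 1090.91
nΣxy − ΣxΣy = 7636.37 − 7668.78 = -32.41
nΣx² − (Σx)² = 1901.2 − 1883.56 = 17.64; nΣy² − (Σy)² = 34113.73 − 31222.89 = 2890.84
r = -32.41 / √(17.64 × 2890.84) = -32.41 / 225.8194 ≈ -0.1435

-0.1435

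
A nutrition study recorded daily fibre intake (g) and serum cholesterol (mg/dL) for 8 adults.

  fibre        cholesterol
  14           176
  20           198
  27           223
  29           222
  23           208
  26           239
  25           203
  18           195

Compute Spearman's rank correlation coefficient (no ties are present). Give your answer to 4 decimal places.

0.8810

Rank fibre: 1, 3, 7, 8, 4, 6, 5, 2
Rank cholesterol: 1, 3, 7, 6, 5, 8, 4, 2
d = rank(fibre) − rank(cholesterol): 0, 0, 0, 2, -1, -2, 1, 0; Σd² = 10
ρ = 1 − 6Σd² / [n(n²−1)] = 1 − 6×10 / (8×63) = 1 − 60/504 ≈ 0.8810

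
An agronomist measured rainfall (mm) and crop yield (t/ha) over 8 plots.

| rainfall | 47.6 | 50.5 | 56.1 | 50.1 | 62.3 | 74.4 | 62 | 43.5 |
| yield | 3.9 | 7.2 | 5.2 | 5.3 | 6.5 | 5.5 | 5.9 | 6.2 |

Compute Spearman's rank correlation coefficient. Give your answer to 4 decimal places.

0.1905

Rank rainfall: 2, 4, 5, 3, 7, 8, 6, 1
Rank yield: 1, 8, 2, 3, 7, 4, 5, 6
d = rank(rainfall) − rank(yield): 1, -4, 3, 0, 0, 4, 1, -5; Σd² = 68
ρ = 1 − 6Σd² / [n(n²−1)] = 1 − 6×68 / (8×63) = 1 − 408/504 ≈ 0.1905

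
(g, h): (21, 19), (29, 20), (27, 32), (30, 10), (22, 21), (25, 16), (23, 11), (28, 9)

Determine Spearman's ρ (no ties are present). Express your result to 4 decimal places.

-0.3333

Rank g: 1, 7, 5, 8, 2, 4, 3, 6
Rank h: 5, 6, 8, 2, 7, 4, 3, 1
d = rank(g) − rank(h): -4, 1, -3, 6, -5, 0, 0, 5; Σd² = 112
ρ = 1 − 6Σd² / [n(n²−1)] = 1 − 6×112 / (8×63) = 1 − 672/504 ≈ -0.3333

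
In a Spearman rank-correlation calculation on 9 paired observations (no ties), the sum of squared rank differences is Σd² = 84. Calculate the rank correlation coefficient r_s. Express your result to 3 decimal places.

ρ = 1 − 6Σd² / [n(n²−1)] = 1 − 6×84 / (9×80)
  = 1 − 504/720 = 1 − 0.7000 ≈ 0.300

0.300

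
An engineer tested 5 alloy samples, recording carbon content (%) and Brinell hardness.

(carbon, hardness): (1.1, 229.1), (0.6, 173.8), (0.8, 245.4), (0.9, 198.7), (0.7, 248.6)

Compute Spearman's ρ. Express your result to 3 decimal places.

0.100

Rank carbon: 5, 1, 3, 4, 2
Rank hardness: 3, 1, 4, 2, 5
d = rank(carbon) − rank(hardness): 2, 0, -1, 2, -3; Σd² = 18
ρ = 1 − 6Σd² / [n(n²−1)] = 1 − 6×18 / (5×24) = 1 − 108/120 ≈ 0.100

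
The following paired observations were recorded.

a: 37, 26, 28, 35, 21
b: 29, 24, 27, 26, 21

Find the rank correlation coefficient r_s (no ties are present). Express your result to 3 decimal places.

0.900

Rank a: 5, 2, 3, 4, 1
Rank b: 5, 2, 4, 3, 1
d = rank(a) − rank(b): 0, 0, -1, 1, 0; Σd² = 2
ρ = 1 − 6Σd² / [n(n²−1)] = 1 − 6×2 / (5×24) = 1 − 12/120 ≈ 0.900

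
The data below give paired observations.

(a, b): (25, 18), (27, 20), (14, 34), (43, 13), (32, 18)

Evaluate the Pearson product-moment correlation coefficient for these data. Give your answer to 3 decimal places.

-0.906

n = 5, Σa = 141, Σb = 103, Σa² = 4423, Σb² = 2373, Σab = 2601
nΣab − ΣaΣb = 13005 − 14523 = -1518
nΣa² − (Σa)² = 22115 − 19881 = 2234; nΣb² − (Σb)² = 11865 − 10609 = 1256
r = -1518 / √(2234 × 1256) = -1518 / 1675.0833 ≈ -0.906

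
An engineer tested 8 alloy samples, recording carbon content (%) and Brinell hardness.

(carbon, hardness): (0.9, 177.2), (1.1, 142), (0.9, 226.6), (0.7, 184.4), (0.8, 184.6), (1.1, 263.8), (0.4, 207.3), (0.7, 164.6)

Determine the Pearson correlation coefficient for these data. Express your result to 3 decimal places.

0.090

n = 8, Σx = 6.6, Σy = 1550.5, Σx² = 5.82, Σy² = 310648.81, Σxy = 1284.7
nΣxy − ΣxΣy = 10277.6 − 10233.3 = 44.3
nΣx² − (Σx)² = 46.56 − 43.56 = 3; nΣy² − (Σy)² = 2485190.48 − 2404050.25 = 81140.23
r = 44.3 / √(3 × 81140.23) = 44.3 / 493.3768 ≈ 0.090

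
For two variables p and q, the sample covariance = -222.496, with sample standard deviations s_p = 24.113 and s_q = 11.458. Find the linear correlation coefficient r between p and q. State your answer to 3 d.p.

r = Cov(p,q) / (s_p · s_q) = -222.496 / (24.113 × 11.458)
  = -222.496 / 276.2868 ≈ -0.805

-0.805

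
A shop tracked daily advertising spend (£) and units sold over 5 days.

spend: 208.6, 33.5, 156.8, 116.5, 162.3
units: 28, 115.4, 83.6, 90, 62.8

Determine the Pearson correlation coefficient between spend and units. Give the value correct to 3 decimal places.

-0.928

n = 5, Σx = 677.7, Σy = 379.8, Σx² = 109135.99, Σy² = 33133.96, Σxy = 43492.62
nΣxy − ΣxΣy = 217463.1 − 257390.46 = -39927.36
nΣx² − (Σx)² = 545679.95 − 459277.29 = 86402.66; nΣy² − (Σy)² = 165669.8 − 144248.04 = 21421.76
r = -39927.36 / √(86402.66 × 21421.76) = -39927.36 / 43022.0530 ≈ -0.928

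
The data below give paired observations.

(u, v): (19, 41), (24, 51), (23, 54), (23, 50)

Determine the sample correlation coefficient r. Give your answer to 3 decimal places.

0.913

n = 4, Σu = 89, Σv = 196, Σu² = 1995, Σv² = 9698, Σuv = 4395
nΣuv − ΣuΣv = 17580 − 17444 = 136
nΣu² − (Σu)² = 7980 − 7921 = 59; nΣv² − (Σv)² = 38792 − 38416 = 376
r = 136 / √(59 × 376) = 136 / 148.9429 ≈ 0.913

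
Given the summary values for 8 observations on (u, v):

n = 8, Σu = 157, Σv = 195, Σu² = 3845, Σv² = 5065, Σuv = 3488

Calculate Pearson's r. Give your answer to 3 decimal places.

-0.694

r = (nΣuv − ΣuΣv) / √[(nΣu² − (Σu)²)(nΣv² − (Σv)²)]
Numerator: 8×3488 − 157×195 = -2711
Denominator: √[(30760 − 24649)(40520 − 38025)] = √[6111 × 2495] = 3904.7337
r = -2711 / 3904.7337 ≈ -0.694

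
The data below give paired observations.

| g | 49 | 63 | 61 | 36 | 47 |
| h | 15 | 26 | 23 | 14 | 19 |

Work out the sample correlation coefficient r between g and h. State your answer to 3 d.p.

n = 5, Σg = 256, Σh = 97, Σg² = 13596, Σh² = 1987, Σgh = 5173
nΣgh − ΣgΣh = 25865 − 24832 = 1033
nΣg² − (Σg)² = 67980 − 65536 = 2444; nΣh² − (Σh)² = 9935 − 9409 = 526
r = 1033 / √(2444 × 526) = 1033 / 1133.8183 ≈ 0.911

0.911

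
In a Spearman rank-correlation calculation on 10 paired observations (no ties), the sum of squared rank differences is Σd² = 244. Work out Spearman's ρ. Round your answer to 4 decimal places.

-0.4788

ρ = 1 − 6Σd² / [n(n²−1)] = 1 − 6×244 / (10×99)
  = 1 − 1464/990 = 1 − 1.47879 ≈ -0.4788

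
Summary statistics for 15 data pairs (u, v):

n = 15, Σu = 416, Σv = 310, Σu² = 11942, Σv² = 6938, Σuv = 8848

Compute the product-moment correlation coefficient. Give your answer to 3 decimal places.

r = (nΣuv − ΣuΣv) / √[(nΣu² − (Σu)²)(nΣv² − (Σv)²)]
Numerator: 15×8848 − 416×310 = 3760
Denominator: √[(179130 − 173056)(104070 − 96100)] = √[6074 × 7970] = 6957.7137
r = 3760 / 6957.7137 ≈ 0.540

0.540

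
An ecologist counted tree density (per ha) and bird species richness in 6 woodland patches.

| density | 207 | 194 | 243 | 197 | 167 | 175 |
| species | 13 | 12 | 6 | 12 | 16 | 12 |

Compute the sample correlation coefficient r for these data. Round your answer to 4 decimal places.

n = 6, Σx = 1183, Σy = 71, Σx² = 236857, Σy² = 893, Σxy = 13613
nΣxy − ΣxΣy = 81678 − 83993 = -2315
nΣx² − (Σx)² = 1421142 − 1399489 = 21653; nΣy² − (Σy)² = 5358 − 5041 = 317
r = -2315 / √(21653 × 317) = -2315 / 2619.9239 ≈ -0.8836

-0.8836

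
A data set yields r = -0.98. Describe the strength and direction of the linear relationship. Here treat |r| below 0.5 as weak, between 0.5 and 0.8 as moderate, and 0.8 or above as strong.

r = -0.98 < 0 so the relationship is negative.
|r| = 0.98, which falls in the strong range.

strong negative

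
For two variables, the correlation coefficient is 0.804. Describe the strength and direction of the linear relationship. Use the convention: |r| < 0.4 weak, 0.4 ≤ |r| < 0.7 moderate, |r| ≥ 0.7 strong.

strong positive

r = 0.804 > 0 so the relationship is positive.
|r| = 0.804, which falls in the strong range.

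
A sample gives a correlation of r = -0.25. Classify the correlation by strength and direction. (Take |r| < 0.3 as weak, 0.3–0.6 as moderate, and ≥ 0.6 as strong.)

weak negative

r = -0.25 < 0 so the relationship is negative.
|r| = 0.25, which falls in the weak range.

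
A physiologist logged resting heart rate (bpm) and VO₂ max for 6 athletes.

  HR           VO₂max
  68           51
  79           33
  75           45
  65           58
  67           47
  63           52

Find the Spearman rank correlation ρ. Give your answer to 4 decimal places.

Rank HR: 4, 6, 5, 2, 3, 1
Rank VO₂max: 4, 1, 2, 6, 3, 5
d = rank(HR) − rank(VO₂max): 0, 5, 3, -4, 0, -4; Σd² = 66
ρ = 1 − 6Σd² / [n(n²−1)] = 1 − 6×66 / (6×35) = 1 − 396/210 ≈ -0.8857

-0.8857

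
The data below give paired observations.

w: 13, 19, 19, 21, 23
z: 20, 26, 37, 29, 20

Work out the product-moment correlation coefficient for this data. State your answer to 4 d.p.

0.1696

n = 5, Σw = 95, Σz = 132, Σw² = 1861, Σz² = 3686, Σwz = 2526
nΣwz − ΣwΣz = 12630 − 12540 = 90
nΣw² − (Σw)² = 9305 − 9025 = 280; nΣz² − (Σz)² = 18430 − 17424 = 1006
r = 90 / √(280 × 1006) = 90 / 530.7353 ≈ 0.1696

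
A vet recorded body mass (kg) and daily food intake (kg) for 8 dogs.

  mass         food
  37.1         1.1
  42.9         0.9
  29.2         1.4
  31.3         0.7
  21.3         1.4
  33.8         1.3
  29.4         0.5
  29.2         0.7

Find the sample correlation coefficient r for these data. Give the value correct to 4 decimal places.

n = 8, Σx = 254.2, Σy = 8, Σx² = 8362.28, Σy² = 8.86, Σxy = 251.11
nΣxy − ΣxΣy = 2008.88 − 2033.6 = -24.72
nΣx² − (Σx)² = 66898.24 − 64617.64 = 2280.6; nΣy² − (Σy)² = 70.88 − 64 = 6.88
r = -24.72 / √(2280.6 × 6.88) = -24.72 / 125.2618 ≈ -0.1973

-0.1973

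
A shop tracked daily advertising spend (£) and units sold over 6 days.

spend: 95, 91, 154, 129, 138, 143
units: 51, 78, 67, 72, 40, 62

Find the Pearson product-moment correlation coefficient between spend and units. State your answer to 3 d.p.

n = 6, Σx = 750, Σy = 370, Σx² = 97156, Σy² = 23802, Σxy = 45935
nΣxy − ΣxΣy = 275610 − 277500 = -1890
nΣx² − (Σx)² = 582936 − 562500 = 20436; nΣy² − (Σy)² = 142812 − 136900 = 5912
r = -1890 / √(20436 × 5912) = -1890 / 10991.7074 ≈ -0.172

-0.172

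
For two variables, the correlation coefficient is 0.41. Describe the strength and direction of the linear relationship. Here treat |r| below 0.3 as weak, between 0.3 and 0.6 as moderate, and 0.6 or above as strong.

moderate positive

r = 0.41 > 0 so the relationship is positive.
|r| = 0.41, which falls in the moderate range.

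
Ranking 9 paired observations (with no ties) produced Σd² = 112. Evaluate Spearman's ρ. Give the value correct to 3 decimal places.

ρ = 1 − 6Σd² / [n(n²−1)] = 1 − 6×112 / (9×80)
  = 1 − 672/720 = 1 − 0.9333 ≈ 0.067

0.067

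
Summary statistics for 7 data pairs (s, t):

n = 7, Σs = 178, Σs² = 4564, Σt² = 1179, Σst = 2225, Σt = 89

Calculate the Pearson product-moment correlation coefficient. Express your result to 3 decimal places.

r = (nΣst − ΣsΣt) / √[(nΣs² − (Σs)²)(nΣt² − (Σt)²)]
Numerator: 7×2225 − 178×89 = -267
Denominator: √[(31948 − 31684)(8253 − 7921)] = √[264 × 332] = 296.0540
r = -267 / 296.0540 ≈ -0.902

-0.902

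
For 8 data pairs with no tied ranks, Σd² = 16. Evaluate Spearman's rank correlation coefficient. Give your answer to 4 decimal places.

0.8095

ρ = 1 − 6Σd² / [n(n²−1)] = 1 − 6×16 / (8×63)
  = 1 − 96/504 = 1 − 0.19048 ≈ 0.8095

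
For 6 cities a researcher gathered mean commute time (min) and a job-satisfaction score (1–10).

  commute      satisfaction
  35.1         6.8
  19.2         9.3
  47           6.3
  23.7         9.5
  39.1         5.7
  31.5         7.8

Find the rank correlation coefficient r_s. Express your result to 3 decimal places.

-0.886

Rank commute: 4, 1, 6, 2, 5, 3
Rank satisfaction: 3, 5, 2, 6, 1, 4
d = rank(commute) − rank(satisfaction): 1, -4, 4, -4, 4, -1; Σd² = 66
ρ = 1 − 6Σd² / [n(n²−1)] = 1 − 6×66 / (6×35) = 1 − 396/210 ≈ -0.886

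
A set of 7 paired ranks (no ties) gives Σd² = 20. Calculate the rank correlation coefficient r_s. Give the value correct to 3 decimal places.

ρ = 1 − 6Σd² / [n(n²−1)] = 1 − 6×20 / (7×48)
  = 1 − 120/336 = 1 − 0.3571 ≈ 0.643

0.643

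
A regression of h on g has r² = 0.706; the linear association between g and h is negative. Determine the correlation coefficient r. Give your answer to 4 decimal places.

-0.8402

|r| = √0.706 = 0.8402
The association is negative, so r = −0.8402.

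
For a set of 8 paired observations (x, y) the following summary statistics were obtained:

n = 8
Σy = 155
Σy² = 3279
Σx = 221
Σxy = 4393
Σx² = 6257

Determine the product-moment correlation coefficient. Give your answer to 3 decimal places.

0.543

r = (nΣxy − ΣxΣy) / √[(nΣx² − (Σx)²)(nΣy² − (Σy)²)]
Numerator: 8×4393 − 221×155 = 889
Denominator: √[(50056 − 48841)(26232 − 24025)] = √[1215 × 2207] = 1637.5302
r = 889 / 1637.5302 ≈ 0.543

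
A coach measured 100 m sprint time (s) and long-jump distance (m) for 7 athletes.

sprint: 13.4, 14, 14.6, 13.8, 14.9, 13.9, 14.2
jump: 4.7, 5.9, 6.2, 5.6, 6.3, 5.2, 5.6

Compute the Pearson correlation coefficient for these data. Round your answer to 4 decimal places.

n = 7, Σx = 98.8, Σy = 39.5, Σx² = 1396.02, Σy² = 224.79, Σxy = 559.05
nΣxy − ΣxΣy = 3913.35 − 3902.6 = 10.75
nΣx² − (Σx)² = 9772.14 − 9761.44 = 10.7; nΣy² − (Σy)² = 1573.53 − 1560.25 = 13.28
r = 10.75 / √(10.7 × 13.28) = 10.75 / 11.9204 ≈ 0.9018

0.9018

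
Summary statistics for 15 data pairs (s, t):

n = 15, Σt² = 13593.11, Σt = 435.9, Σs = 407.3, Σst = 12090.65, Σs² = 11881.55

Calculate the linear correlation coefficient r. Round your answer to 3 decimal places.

0.292

r = (nΣst − ΣsΣt) / √[(nΣs² − (Σs)²)(nΣt² − (Σt)²)]
Numerator: 15×12090.65 − 407.3×435.9 = 3817.68
Denominator: √[(178223.25 − 165893.29)(203896.65 − 190008.81)] = √[12329.96 × 13887.84] = 13085.7370
r = 3817.68 / 13085.7370 ≈ 0.292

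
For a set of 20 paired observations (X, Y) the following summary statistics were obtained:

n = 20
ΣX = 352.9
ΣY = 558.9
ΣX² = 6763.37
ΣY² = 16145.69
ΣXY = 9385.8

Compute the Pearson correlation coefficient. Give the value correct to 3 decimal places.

-0.895

r = (nΣXY − ΣXΣY) / √[(nΣX² − (ΣX)²)(nΣY² − (ΣY)²)]
Numerator: 20×9385.8 − 352.9×558.9 = -9519.81
Denominator: √[(135267.4 − 124538.41)(322913.8 − 312369.21)] = √[10728.99 × 10544.59] = 10636.3904
r = -9519.81 / 10636.3904 ≈ -0.895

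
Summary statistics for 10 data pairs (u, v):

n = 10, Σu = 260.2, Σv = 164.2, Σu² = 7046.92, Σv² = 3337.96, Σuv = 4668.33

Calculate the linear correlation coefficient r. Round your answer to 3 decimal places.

0.940

r = (nΣuv − ΣuΣv) / √[(nΣu² − (Σu)²)(nΣv² − (Σv)²)]
Numerator: 10×4668.33 − 260.2×164.2 = 3958.46
Denominator: √[(70469.2 − 67704.04)(33379.6 − 26961.64)] = √[2765.16 × 6417.96] = 4212.6816
r = 3958.46 / 4212.6816 ≈ 0.940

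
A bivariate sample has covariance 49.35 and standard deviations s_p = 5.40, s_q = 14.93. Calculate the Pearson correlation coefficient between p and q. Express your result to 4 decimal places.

r = Cov(p,q) / (s_p · s_q) = 49.35 / (5.40 × 14.93)
  = 49.35 / 80.6220 ≈ 0.6121

0.6121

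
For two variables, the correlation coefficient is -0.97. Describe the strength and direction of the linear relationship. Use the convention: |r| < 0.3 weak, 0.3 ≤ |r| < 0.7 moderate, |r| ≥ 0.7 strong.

r = -0.97 < 0 so the relationship is negative.
|r| = 0.97, which falls in the strong range.

strong negative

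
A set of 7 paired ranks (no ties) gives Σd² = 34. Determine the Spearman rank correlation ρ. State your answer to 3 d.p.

ρ = 1 − 6Σd² / [n(n²−1)] = 1 − 6×34 / (7×48)
  = 1 − 204/336 = 1 − 0.6071 ≈ 0.393

0.393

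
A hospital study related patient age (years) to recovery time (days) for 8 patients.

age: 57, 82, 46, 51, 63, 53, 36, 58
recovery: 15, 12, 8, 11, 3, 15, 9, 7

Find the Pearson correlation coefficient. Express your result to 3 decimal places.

0.057

n = 8, Σx = 446, Σy = 80, Σx² = 26128, Σy² = 918, Σxy = 4482
nΣxy − ΣxΣy = 35856 − 35680 = 176
nΣx² − (Σx)² = 209024 − 198916 = 10108; nΣy² − (Σy)² = 7344 − 6400 = 944
r = 176 / √(10108 × 944) = 176 / 3089.0050 ≈ 0.057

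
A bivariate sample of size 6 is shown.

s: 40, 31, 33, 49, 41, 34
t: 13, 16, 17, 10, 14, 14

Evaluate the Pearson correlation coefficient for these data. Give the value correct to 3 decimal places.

n = 6, Σs = 228, Σt = 84, Σs² = 8888, Σt² = 1206, Σst = 3117
nΣst − ΣsΣt = 18702 − 19152 = -450
nΣs² − (Σs)² = 53328 − 51984 = 1344; nΣt² − (Σt)² = 7236 − 7056 = 180
r = -450 / √(1344 × 180) = -450 / 491.8536 ≈ -0.915

-0.915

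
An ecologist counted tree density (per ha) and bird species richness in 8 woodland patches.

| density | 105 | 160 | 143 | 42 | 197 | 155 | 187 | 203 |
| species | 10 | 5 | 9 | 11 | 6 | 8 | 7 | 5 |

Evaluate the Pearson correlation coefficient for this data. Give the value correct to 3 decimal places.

n = 8, Σx = 1192, Σy = 61, Σx² = 197850, Σy² = 501, Σxy = 8345
nΣxy − ΣxΣy = 66760 − 72712 = -5952
nΣx² − (Σx)² = 1582800 − 1420864 = 161936; nΣy² − (Σy)² = 4008 − 3721 = 287
r = -5952 / √(161936 × 287) = -5952 / 6817.3039 ≈ -0.873

-0.873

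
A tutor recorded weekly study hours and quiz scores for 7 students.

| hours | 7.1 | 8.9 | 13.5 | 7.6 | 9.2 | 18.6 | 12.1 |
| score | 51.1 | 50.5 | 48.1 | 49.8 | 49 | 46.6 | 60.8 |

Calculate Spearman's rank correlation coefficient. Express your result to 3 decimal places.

-0.607

Rank hours: 1, 3, 6, 2, 4, 7, 5
Rank score: 6, 5, 2, 4, 3, 1, 7
d = rank(hours) − rank(score): -5, -2, 4, -2, 1, 6, -2; Σd² = 90
ρ = 1 − 6Σd² / [n(n²−1)] = 1 − 6×90 / (7×48) = 1 − 540/336 ≈ -0.607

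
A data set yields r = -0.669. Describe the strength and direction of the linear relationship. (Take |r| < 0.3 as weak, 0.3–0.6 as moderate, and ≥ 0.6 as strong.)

strong negative

r = -0.669 < 0 so the relationship is negative.
|r| = 0.669, which falls in the strong range.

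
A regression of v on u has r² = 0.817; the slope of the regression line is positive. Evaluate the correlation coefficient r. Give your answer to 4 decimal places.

|r| = √0.817 = 0.9039
The association is positive, so r = 0.9039.

0.9039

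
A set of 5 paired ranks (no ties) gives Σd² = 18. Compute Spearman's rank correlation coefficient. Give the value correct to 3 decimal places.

0.100

ρ = 1 − 6Σd² / [n(n²−1)] = 1 − 6×18 / (5×24)
  = 1 − 108/120 = 1 − 0.9000 ≈ 0.100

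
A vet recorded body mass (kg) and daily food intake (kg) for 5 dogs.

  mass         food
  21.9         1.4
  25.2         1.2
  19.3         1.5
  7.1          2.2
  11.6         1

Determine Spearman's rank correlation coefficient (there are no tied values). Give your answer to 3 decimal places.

-0.400

Rank mass: 4, 5, 3, 1, 2
Rank food: 3, 2, 4, 5, 1
d = rank(mass) − rank(food): 1, 3, -1, -4, 1; Σd² = 28
ρ = 1 − 6Σd² / [n(n²−1)] = 1 − 6×28 / (5×24) = 1 − 168/120 ≈ -0.400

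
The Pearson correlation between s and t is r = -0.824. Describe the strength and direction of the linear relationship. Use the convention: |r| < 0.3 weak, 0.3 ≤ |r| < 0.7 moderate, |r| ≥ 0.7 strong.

strong negative

r = -0.824 < 0 so the relationship is negative.
|r| = 0.824, which falls in the strong range.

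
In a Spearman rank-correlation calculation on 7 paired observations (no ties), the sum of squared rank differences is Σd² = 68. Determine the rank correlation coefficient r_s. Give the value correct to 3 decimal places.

ρ = 1 − 6Σd² / [n(n²−1)] = 1 − 6×68 / (7×48)
  = 1 − 408/336 = 1 − 1.2143 ≈ -0.214

-0.214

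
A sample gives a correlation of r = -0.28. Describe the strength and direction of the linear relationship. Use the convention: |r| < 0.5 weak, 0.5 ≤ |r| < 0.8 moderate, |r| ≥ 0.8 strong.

weak negative

r = -0.28 < 0 so the relationship is negative.
|r| = 0.28, which falls in the weak range.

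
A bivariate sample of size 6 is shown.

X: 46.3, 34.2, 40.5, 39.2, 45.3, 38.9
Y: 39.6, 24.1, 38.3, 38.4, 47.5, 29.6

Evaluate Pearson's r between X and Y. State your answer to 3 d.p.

0.857

n = 6, ΣX = 244.4, ΣY = 217.5, ΣX² = 10055.52, ΣY² = 8222.83, ΣXY = 9017.32
nΣXY − ΣXΣY = 54103.92 − 53157 = 946.92
nΣX² − (ΣX)² = 60333.12 − 59731.36 = 601.76; nΣY² − (ΣY)² = 49336.98 − 47306.25 = 2030.73
r = 946.92 / √(601.76 × 2030.73) = 946.92 / 1105.4466 ≈ 0.857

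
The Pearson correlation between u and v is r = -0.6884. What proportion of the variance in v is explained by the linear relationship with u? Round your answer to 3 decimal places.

r² = (-0.6884)² = 0.474

0.474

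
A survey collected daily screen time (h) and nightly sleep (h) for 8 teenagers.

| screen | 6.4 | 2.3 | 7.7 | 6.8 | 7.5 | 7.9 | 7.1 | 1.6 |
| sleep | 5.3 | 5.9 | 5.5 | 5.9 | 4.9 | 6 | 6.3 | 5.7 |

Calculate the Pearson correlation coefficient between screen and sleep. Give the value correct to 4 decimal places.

-0.1368

n = 8, Σx = 47.3, Σy = 45.5, Σx² = 323.41, Σy² = 260.15, Σxy = 267.96
nΣxy − ΣxΣy = 2143.68 − 2152.15 = -8.47
nΣx² − (Σx)² = 2587.28 − 2237.29 = 349.99; nΣy² − (Σy)² = 2081.2 − 2070.25 = 10.95
r = -8.47 / √(349.99 × 10.95) = -8.47 / 61.9063 ≈ -0.1368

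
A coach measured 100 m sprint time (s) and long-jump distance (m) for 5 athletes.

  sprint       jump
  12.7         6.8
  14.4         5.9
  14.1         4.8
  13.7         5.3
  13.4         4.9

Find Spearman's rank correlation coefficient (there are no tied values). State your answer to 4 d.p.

Rank sprint: 1, 5, 4, 3, 2
Rank jump: 5, 4, 1, 3, 2
d = rank(sprint) − rank(jump): -4, 1, 3, 0, 0; Σd² = 26
ρ = 1 − 6Σd² / [n(n²−1)] = 1 − 6×26 / (5×24) = 1 − 156/120 ≈ -0.3000

-0.3000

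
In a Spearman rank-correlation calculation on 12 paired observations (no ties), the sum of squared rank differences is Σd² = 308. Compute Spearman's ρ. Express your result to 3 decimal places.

ρ = 1 − 6Σd² / [n(n²−1)] = 1 − 6×308 / (12×143)
  = 1 − 1848/1716 = 1 − 1.0769 ≈ -0.077

-0.077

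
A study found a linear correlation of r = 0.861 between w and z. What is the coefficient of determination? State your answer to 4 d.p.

r² = (0.861)² = 0.7413

0.7413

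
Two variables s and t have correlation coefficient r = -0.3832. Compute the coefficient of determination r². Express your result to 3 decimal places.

r² = (-0.3832)² = 0.147

0.147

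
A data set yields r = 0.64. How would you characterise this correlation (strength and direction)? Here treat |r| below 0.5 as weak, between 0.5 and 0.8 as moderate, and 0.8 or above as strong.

moderate positive

r = 0.64 > 0 so the relationship is positive.
|r| = 0.64, which falls in the moderate range.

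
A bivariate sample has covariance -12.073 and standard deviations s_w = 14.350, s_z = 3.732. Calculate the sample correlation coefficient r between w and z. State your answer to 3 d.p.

r = Cov(w,z) / (s_w · s_z) = -12.073 / (14.350 × 3.732)
  = -12.073 / 53.5542 ≈ -0.225

-0.225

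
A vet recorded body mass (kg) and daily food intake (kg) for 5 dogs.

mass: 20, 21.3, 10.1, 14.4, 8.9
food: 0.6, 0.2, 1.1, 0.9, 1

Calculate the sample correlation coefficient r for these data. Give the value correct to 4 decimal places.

n = 5, Σx = 74.7, Σy = 3.8, Σx² = 1242.27, Σy² = 3.42, Σxy = 49.23
nΣxy − ΣxΣy = 246.15 − 283.86 = -37.71
nΣx² − (Σx)² = 6211.35 − 5580.09 = 631.26; nΣy² − (Σy)² = 17.1 − 14.44 = 2.66
r = -37.71 / √(631.26 × 2.66) = -37.71 / 40.9775 ≈ -0.9203

-0.9203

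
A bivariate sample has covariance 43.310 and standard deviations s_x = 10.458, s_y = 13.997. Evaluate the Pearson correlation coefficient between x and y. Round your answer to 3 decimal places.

0.296

r = Cov(x,y) / (s_x · s_y) = 43.310 / (10.458 × 13.997)
  = 43.310 / 146.3806 ≈ 0.296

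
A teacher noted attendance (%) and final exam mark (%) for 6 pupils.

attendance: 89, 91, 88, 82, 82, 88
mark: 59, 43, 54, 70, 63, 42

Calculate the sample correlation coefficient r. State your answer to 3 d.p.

-0.803

n = 6, Σx = 520, Σy = 331, Σx² = 45138, Σy² = 18879, Σxy = 28518
nΣxy − ΣxΣy = 171108 − 172120 = -1012
nΣx² − (Σx)² = 270828 − 270400 = 428; nΣy² − (Σy)² = 113274 − 109561 = 3713
r = -1012 / √(428 × 3713) = -1012 / 1260.6205 ≈ -0.803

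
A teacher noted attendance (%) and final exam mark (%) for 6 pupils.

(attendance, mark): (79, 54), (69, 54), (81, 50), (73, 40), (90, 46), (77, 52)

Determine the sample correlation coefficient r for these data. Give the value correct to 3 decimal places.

n = 6, Σx = 469, Σy = 296, Σx² = 36921, Σy² = 14752, Σxy = 23106
nΣxy − ΣxΣy = 138636 − 138824 = -188
nΣx² − (Σx)² = 221526 − 219961 = 1565; nΣy² − (Σy)² = 88512 − 87616 = 896
r = -188 / √(1565 × 896) = -188 / 1184.1622 ≈ -0.159

-0.159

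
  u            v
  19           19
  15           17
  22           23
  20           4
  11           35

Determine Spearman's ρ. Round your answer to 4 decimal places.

-0.3000

Rank u: 3, 2, 5, 4, 1
Rank v: 3, 2, 4, 1, 5
d = rank(u) − rank(v): 0, 0, 1, 3, -4; Σd² = 26
ρ = 1 − 6Σd² / [n(n²−1)] = 1 − 6×26 / (5×24) = 1 − 156/120 ≈ -0.3000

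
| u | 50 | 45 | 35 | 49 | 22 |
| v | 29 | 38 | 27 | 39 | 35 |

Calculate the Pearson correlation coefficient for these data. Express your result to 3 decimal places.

0.128

n = 5, Σu = 201, Σv = 168, Σu² = 8635, Σv² = 5760, Σuv = 6786
nΣuv − ΣuΣv = 33930 − 33768 = 162
nΣu² − (Σu)² = 43175 − 40401 = 2774; nΣv² − (Σv)² = 28800 − 28224 = 576
r = 162 / √(2774 × 576) = 162 / 1264.0506 ≈ 0.128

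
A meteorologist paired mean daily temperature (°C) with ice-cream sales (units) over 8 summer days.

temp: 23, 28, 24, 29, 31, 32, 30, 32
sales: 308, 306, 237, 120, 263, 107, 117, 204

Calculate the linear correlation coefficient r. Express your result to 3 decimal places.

-0.558

n = 8, Σx = 229, Σy = 1662, Σx² = 6639, Σy² = 394992, Σxy = 46435
nΣxy − ΣxΣy = 371480 − 380598 = -9118
nΣx² − (Σx)² = 53112 − 52441 = 671; nΣy² − (Σy)² = 3159936 − 2762244 = 397692
r = -9118 / √(671 × 397692) = -9118 / 16335.5848 ≈ -0.558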